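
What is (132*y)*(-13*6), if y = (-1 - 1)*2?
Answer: 41184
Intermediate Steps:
y = -4 (y = -2*2 = -4)
(132*y)*(-13*6) = (132*(-4))*(-13*6) = -528*(-78) = 41184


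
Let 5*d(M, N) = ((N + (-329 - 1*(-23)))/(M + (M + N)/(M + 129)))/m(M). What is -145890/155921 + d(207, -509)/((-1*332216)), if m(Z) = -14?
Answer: -419542477822869/448388997164750 ≈ -0.93567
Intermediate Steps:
d(M, N) = -(-306 + N)/(70*(M + (M + N)/(129 + M))) (d(M, N) = (((N + (-329 - 1*(-23)))/(M + (M + N)/(M + 129)))/(-14))/5 = (((N + (-329 + 23))/(M + (M + N)/(129 + M)))*(-1/14))/5 = (((N - 306)/(M + (M + N)/(129 + M)))*(-1/14))/5 = (((-306 + N)/(M + (M + N)/(129 + M)))*(-1/14))/5 = (-(-306 + N)/(14*(M + (M + N)/(129 + M))))/5 = -(-306 + N)/(70*(M + (M + N)/(129 + M))))
-145890/155921 + d(207, -509)/((-1*332216)) = -145890/155921 + ((39474 - 129*(-509) + 306*207 - 1*207*(-509))/(70*(-509 + 207**2 + 130*207)))/((-1*332216)) = -145890*1/155921 + ((39474 + 65661 + 63342 + 105363)/(70*(-509 + 42849 + 26910)))/(-332216) = -145890/155921 + ((1/70)*273840/69250)*(-1/332216) = -145890/155921 + ((1/70)*(1/69250)*273840)*(-1/332216) = -145890/155921 + (1956/34625)*(-1/332216) = -145890/155921 - 489/2875744750 = -419542477822869/448388997164750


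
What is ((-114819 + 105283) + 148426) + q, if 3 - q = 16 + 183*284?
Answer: 86905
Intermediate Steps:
q = -51985 (q = 3 - (16 + 183*284) = 3 - (16 + 51972) = 3 - 1*51988 = 3 - 51988 = -51985)
((-114819 + 105283) + 148426) + q = ((-114819 + 105283) + 148426) - 51985 = (-9536 + 148426) - 51985 = 138890 - 51985 = 86905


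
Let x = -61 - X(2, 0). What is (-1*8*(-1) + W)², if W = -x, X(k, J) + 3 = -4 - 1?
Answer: 3721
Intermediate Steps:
X(k, J) = -8 (X(k, J) = -3 + (-4 - 1) = -3 - 5 = -8)
x = -53 (x = -61 - 1*(-8) = -61 + 8 = -53)
W = 53 (W = -1*(-53) = 53)
(-1*8*(-1) + W)² = (-1*8*(-1) + 53)² = (-8*(-1) + 53)² = (8 + 53)² = 61² = 3721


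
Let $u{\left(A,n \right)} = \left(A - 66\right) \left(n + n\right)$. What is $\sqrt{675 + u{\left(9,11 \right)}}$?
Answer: $i \sqrt{579} \approx 24.062 i$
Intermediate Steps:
$u{\left(A,n \right)} = 2 n \left(-66 + A\right)$ ($u{\left(A,n \right)} = \left(-66 + A\right) 2 n = 2 n \left(-66 + A\right)$)
$\sqrt{675 + u{\left(9,11 \right)}} = \sqrt{675 + 2 \cdot 11 \left(-66 + 9\right)} = \sqrt{675 + 2 \cdot 11 \left(-57\right)} = \sqrt{675 - 1254} = \sqrt{-579} = i \sqrt{579}$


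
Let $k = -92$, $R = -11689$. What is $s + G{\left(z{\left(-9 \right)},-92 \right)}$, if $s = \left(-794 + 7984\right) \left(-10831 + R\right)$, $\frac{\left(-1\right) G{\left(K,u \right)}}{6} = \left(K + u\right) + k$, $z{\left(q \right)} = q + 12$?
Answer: $-161917714$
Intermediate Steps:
$z{\left(q \right)} = 12 + q$
$G{\left(K,u \right)} = 552 - 6 K - 6 u$ ($G{\left(K,u \right)} = - 6 \left(\left(K + u\right) - 92\right) = - 6 \left(-92 + K + u\right) = 552 - 6 K - 6 u$)
$s = -161918800$ ($s = \left(-794 + 7984\right) \left(-10831 - 11689\right) = 7190 \left(-22520\right) = -161918800$)
$s + G{\left(z{\left(-9 \right)},-92 \right)} = -161918800 - \left(-1104 + 6 \left(12 - 9\right)\right) = -161918800 + \left(552 - 18 + 552\right) = -161918800 + 1086 = -161917714$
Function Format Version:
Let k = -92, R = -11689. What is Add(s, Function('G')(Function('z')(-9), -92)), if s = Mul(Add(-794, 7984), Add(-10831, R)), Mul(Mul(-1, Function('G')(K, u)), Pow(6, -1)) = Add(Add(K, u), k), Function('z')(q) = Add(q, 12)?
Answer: -161917714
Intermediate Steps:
Function('z')(q) = Add(12, q)
Function('G')(K, u) = Add(552, Mul(-6, K), Mul(-6, u)) (Function('G')(K, u) = Mul(-6, Add(Add(K, u), -92)) = Mul(-6, Add(-92, K, u)) = Add(552, Mul(-6, K), Mul(-6, u)))
s = -161918800 (s = Mul(Add(-794, 7984), Add(-10831, -11689)) = Mul(7190, -22520) = -161918800)
Add(s, Function('G')(Function('z')(-9), -92)) = Add(-161918800, Add(552, Mul(-6, Add(12, -9)), Mul(-6, -92))) = Add(-161918800, Add(552, Mul(-6, 3), 552)) = Add(-161918800, Add(552, -18, 552)) = Add(-161918800, 1086) = -161917714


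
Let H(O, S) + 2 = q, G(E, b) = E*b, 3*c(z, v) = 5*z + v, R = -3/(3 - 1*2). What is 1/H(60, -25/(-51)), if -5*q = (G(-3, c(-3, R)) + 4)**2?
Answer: -5/494 ≈ -0.010121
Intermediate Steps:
R = -3 (R = -3/(3 - 2) = -3/1 = -3*1 = -3)
c(z, v) = v/3 + 5*z/3 (c(z, v) = (5*z + v)/3 = (v + 5*z)/3 = v/3 + 5*z/3)
q = -484/5 (q = -(-3*((1/3)*(-3) + (5/3)*(-3)) + 4)**2/5 = -(-3*(-1 - 5) + 4)**2/5 = -(-3*(-6) + 4)**2/5 = -(18 + 4)**2/5 = -1/5*22**2 = -1/5*484 = -484/5 ≈ -96.800)
H(O, S) = -494/5 (H(O, S) = -2 - 484/5 = -494/5)
1/H(60, -25/(-51)) = 1/(-494/5) = -5/494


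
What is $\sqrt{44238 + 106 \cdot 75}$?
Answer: $2 \sqrt{13047} \approx 228.45$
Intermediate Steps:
$\sqrt{44238 + 106 \cdot 75} = \sqrt{44238 + 7950} = \sqrt{52188} = 2 \sqrt{13047}$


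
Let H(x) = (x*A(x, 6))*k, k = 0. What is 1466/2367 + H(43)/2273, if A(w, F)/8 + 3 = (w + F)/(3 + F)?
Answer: 1466/2367 ≈ 0.61935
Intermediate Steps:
A(w, F) = -24 + 8*(F + w)/(3 + F) (A(w, F) = -24 + 8*((w + F)/(3 + F)) = -24 + 8*((F + w)/(3 + F)) = -24 + 8*(F + w)/(3 + F))
H(x) = 0 (H(x) = (x*(8*(-9 + x - 2*6)/(3 + 6)))*0 = (x*(8*(-9 + x - 12)/9))*0 = (x*(8*(⅑)*(-21 + x)))*0 = (x*(-56/3 + 8*x/9))*0 = 0)
1466/2367 + H(43)/2273 = 1466/2367 + 0/2273 = 1466*(1/2367) + 0*(1/2273) = 1466/2367 + 0 = 1466/2367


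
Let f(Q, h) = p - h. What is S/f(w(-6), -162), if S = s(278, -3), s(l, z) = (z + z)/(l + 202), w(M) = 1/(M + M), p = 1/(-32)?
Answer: -2/25915 ≈ -7.7175e-5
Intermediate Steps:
p = -1/32 ≈ -0.031250
w(M) = 1/(2*M)
f(Q, h) = -1/32 - h
s(l, z) = 2*z/(202 + l) (s(l, z) = (2*z)/(202 + l) = 2*z/(202 + l))
S = -1/80 (S = 2*(-3)/(202 + 278) = 2*(-3)/480 = 2*(-3)*(1/480) = -1/80 ≈ -0.012500)
S/f(w(-6), -162) = -1/(80*(-1/32 - 1*(-162))) = -1/(80*(-1/32 + 162)) = -1/(80*5183/32) = -1/80*32/5183 = -2/25915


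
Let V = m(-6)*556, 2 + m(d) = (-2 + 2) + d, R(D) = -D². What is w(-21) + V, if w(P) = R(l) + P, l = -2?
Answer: -4473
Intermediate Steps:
m(d) = -2 + d (m(d) = -2 + ((-2 + 2) + d) = -2 + (0 + d) = -2 + d)
w(P) = -4 + P (w(P) = -1*(-2)² + P = -1*4 + P = -4 + P)
V = -4448 (V = (-2 - 6)*556 = -8*556 = -4448)
w(-21) + V = (-4 - 21) - 4448 = -25 - 4448 = -4473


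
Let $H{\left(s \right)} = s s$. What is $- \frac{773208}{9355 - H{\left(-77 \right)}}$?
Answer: $- \frac{128868}{571} \approx -225.69$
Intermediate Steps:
$H{\left(s \right)} = s^{2}$
$- \frac{773208}{9355 - H{\left(-77 \right)}} = - \frac{773208}{9355 - \left(-77\right)^{2}} = - \frac{773208}{9355 - 5929} = - \frac{773208}{3426} = \left(-773208\right) \frac{1}{3426} = - \frac{128868}{571}$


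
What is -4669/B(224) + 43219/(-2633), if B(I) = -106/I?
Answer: 1374578817/139549 ≈ 9850.2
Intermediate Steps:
-4669/B(224) + 43219/(-2633) = -4669/((-106/224)) + 43219/(-2633) = -4669/((-106*1/224)) + 43219*(-1/2633) = -4669/(-53/112) - 43219/2633 = -4669*(-112/53) - 43219/2633 = 522928/53 - 43219/2633 = 1374578817/139549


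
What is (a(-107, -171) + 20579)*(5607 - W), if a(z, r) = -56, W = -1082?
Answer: 137278347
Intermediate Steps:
(a(-107, -171) + 20579)*(5607 - W) = (-56 + 20579)*(5607 - 1*(-1082)) = 20523*(5607 + 1082) = 20523*6689 = 137278347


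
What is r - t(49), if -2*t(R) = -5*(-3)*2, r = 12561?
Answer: 12576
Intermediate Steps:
t(R) = -15 (t(R) = -(-5*(-3))*2/2 = -15*2/2 = -½*30 = -15)
r - t(49) = 12561 - 1*(-15) = 12561 + 15 = 12576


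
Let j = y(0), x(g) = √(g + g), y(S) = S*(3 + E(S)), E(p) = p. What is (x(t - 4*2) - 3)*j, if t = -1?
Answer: 0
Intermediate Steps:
y(S) = S*(3 + S)
x(g) = √2*√g (x(g) = √(2*g) = √2*√g)
j = 0 (j = 0*(3 + 0) = 0*3 = 0)
(x(t - 4*2) - 3)*j = (√2*√(-1 - 4*2) - 3)*0 = (√2*√(-1 - 8) - 3)*0 = (√2*√(-9) - 3)*0 = (√2*(3*I) - 3)*0 = (3*I*√2 - 3)*0 = (-3 + 3*I*√2)*0 = 0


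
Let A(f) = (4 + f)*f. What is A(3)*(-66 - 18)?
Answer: -1764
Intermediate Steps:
A(f) = f*(4 + f)
A(3)*(-66 - 18) = (3*(4 + 3))*(-66 - 18) = (3*7)*(-84) = 21*(-84) = -1764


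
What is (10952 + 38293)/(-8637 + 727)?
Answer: -1407/226 ≈ -6.2257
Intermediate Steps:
(10952 + 38293)/(-8637 + 727) = 49245/(-7910) = 49245*(-1/7910) = -1407/226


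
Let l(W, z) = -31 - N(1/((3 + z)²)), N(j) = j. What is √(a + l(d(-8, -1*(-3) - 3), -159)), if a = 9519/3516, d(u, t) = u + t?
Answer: I*√59109717157/45708 ≈ 5.3191*I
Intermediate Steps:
d(u, t) = t + u
l(W, z) = -31 - 1/(3 + z)² (l(W, z) = -31 - 1/((3 + z)²) = -31 - 1/(3 + z)²)
a = 3173/1172 (a = 9519*(1/3516) = 3173/1172 ≈ 2.7073)
√(a + l(d(-8, -1*(-3) - 3), -159)) = √(3173/1172 + (-31 - 1/(3 - 159)²)) = √(3173/1172 + (-31 - 1/(-156)²)) = √(3173/1172 + (-31 - 1*1/24336)) = √(3173/1172 + (-31 - 1/24336)) = √(3173/1172 - 754417/24336) = √(-201739649/7130448) = I*√59109717157/45708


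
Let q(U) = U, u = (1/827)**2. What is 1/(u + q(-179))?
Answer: -683929/122423290 ≈ -0.0055866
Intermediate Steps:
u = 1/683929 (u = (1/827)**2 = 1/683929 ≈ 1.4621e-6)
1/(u + q(-179)) = 1/(1/683929 - 179) = 1/(-122423290/683929) = -683929/122423290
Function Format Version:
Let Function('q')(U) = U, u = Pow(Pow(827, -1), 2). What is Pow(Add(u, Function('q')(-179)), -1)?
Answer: Rational(-683929, 122423290) ≈ -0.0055866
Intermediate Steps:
u = Rational(1, 683929) (u = Pow(Rational(1, 827), 2) = Rational(1, 683929) ≈ 1.4621e-6)
Pow(Add(u, Function('q')(-179)), -1) = Pow(Add(Rational(1, 683929), -179), -1) = Pow(Rational(-122423290, 683929), -1) = Rational(-683929, 122423290)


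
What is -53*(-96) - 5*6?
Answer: 5058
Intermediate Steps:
-53*(-96) - 5*6 = 5088 - 30 = 5058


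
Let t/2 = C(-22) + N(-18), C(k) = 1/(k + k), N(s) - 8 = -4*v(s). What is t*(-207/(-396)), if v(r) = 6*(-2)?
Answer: 56649/968 ≈ 58.522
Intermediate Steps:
v(r) = -12
N(s) = 56 (N(s) = 8 - 4*(-12) = 8 + 48 = 56)
C(k) = 1/(2*k)
t = 2463/22 (t = 2*((½)/(-22) + 56) = 2*((½)*(-1/22) + 56) = 2*(-1/44 + 56) = 2*(2463/44) = 2463/22 ≈ 111.95)
t*(-207/(-396)) = 2463*(-207/(-396))/22 = 2463*(-207*(-1/396))/22 = (2463/22)*(23/44) = 56649/968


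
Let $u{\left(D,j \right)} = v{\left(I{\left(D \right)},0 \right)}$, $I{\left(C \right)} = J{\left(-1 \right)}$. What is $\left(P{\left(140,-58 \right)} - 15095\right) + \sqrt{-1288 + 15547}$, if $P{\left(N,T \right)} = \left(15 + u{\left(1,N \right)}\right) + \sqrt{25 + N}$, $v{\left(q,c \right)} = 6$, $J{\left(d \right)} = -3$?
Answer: $-15074 + \sqrt{165} + 7 \sqrt{291} \approx -14942.0$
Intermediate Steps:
$I{\left(C \right)} = -3$
$u{\left(D,j \right)} = 6$
$P{\left(N,T \right)} = 21 + \sqrt{25 + N}$ ($P{\left(N,T \right)} = \left(15 + 6\right) + \sqrt{25 + N} = 21 + \sqrt{25 + N}$)
$\left(P{\left(140,-58 \right)} - 15095\right) + \sqrt{-1288 + 15547} = \left(\left(21 + \sqrt{25 + 140}\right) - 15095\right) + \sqrt{-1288 + 15547} = \left(\left(21 + \sqrt{165}\right) - 15095\right) + \sqrt{14259} = \left(-15074 + \sqrt{165}\right) + 7 \sqrt{291} = -15074 + \sqrt{165} + 7 \sqrt{291}$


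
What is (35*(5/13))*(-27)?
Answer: -4725/13 ≈ -363.46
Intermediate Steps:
(35*(5/13))*(-27) = (175/13)*(-27) = -4725/13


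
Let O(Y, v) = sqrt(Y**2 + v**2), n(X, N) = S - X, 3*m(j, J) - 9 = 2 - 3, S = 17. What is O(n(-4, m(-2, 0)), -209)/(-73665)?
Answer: -sqrt(44122)/73665 ≈ -0.0028515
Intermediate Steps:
m(j, J) = 8/3 (m(j, J) = 3 + (2 - 3)/3 = 3 + (1/3)*(-1) = 3 - 1/3 = 8/3)
n(X, N) = 17 - X
O(n(-4, m(-2, 0)), -209)/(-73665) = sqrt((17 - 1*(-4))**2 + (-209)**2)/(-73665) = sqrt((17 + 4)**2 + 43681)*(-1/73665) = sqrt(21**2 + 43681)*(-1/73665) = sqrt(441 + 43681)*(-1/73665) = sqrt(44122)*(-1/73665) = -sqrt(44122)/73665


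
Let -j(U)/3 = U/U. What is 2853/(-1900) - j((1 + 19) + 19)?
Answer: 2847/1900 ≈ 1.4984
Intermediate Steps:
j(U) = -3 (j(U) = -3*U/U = -3*1 = -3)
2853/(-1900) - j((1 + 19) + 19) = 2853/(-1900) - 1*(-3) = 2853*(-1/1900) + 3 = -2853/1900 + 3 = 2847/1900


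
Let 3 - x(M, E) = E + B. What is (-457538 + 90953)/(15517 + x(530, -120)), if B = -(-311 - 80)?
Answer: -122195/5083 ≈ -24.040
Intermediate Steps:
B = 391 (B = -1*(-391) = 391)
x(M, E) = -388 - E (x(M, E) = 3 - (E + 391) = 3 - (391 + E) = 3 + (-391 - E) = -388 - E)
(-457538 + 90953)/(15517 + x(530, -120)) = (-457538 + 90953)/(15517 + (-388 - 1*(-120))) = -366585/(15517 + (-388 + 120)) = -366585/(15517 - 268) = -366585/15249 = -366585*1/15249 = -122195/5083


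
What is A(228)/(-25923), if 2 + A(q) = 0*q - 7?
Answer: 3/8641 ≈ 0.00034718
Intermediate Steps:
A(q) = -9 (A(q) = -2 + (0*q - 7) = -2 + (0 - 7) = -2 - 7 = -9)
A(228)/(-25923) = -9/(-25923) = -9*(-1/25923) = 3/8641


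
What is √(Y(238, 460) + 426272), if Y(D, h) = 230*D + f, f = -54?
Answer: √480958 ≈ 693.51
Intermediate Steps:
Y(D, h) = -54 + 230*D (Y(D, h) = 230*D - 54 = -54 + 230*D)
√(Y(238, 460) + 426272) = √((-54 + 230*238) + 426272) = √((-54 + 54740) + 426272) = √(54686 + 426272) = √480958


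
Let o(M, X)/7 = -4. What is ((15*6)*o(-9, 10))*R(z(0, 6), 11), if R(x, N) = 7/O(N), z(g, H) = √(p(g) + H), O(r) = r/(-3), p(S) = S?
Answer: 52920/11 ≈ 4810.9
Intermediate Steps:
O(r) = -r/3 (O(r) = r*(-⅓) = -r/3)
z(g, H) = √(H + g) (z(g, H) = √(g + H) = √(H + g))
o(M, X) = -28 (o(M, X) = 7*(-4) = -28)
R(x, N) = -21/N (R(x, N) = 7/((-N/3)) = 7*(-3/N) = -21/N)
((15*6)*o(-9, 10))*R(z(0, 6), 11) = ((15*6)*(-28))*(-21/11) = (90*(-28))*(-21*1/11) = -2520*(-21/11) = 52920/11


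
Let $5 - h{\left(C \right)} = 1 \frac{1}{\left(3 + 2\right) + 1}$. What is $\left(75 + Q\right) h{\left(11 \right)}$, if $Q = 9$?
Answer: $406$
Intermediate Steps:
$h{\left(C \right)} = \frac{29}{6}$ ($h{\left(C \right)} = 5 - 1 \frac{1}{\left(3 + 2\right) + 1} = 5 - 1 \frac{1}{5 + 1} = 5 - 1 \cdot \frac{1}{6} = 5 - \frac{1}{6} = \frac{29}{6}$)
$\left(75 + Q\right) h{\left(11 \right)} = \left(75 + 9\right) \frac{29}{6} = 84 \cdot \frac{29}{6} = 406$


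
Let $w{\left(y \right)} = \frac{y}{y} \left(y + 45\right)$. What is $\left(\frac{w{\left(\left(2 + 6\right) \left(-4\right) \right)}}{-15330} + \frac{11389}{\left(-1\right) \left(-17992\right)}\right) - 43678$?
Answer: $- \frac{6023488145303}{137908680} \approx -43677.0$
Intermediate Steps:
$w{\left(y \right)} = 45 + y$ ($w{\left(y \right)} = 1 \left(45 + y\right) = 45 + y$)
$\left(\frac{w{\left(\left(2 + 6\right) \left(-4\right) \right)}}{-15330} + \frac{11389}{\left(-1\right) \left(-17992\right)}\right) - 43678 = \left(\frac{45 + \left(2 + 6\right) \left(-4\right)}{-15330} + \frac{11389}{\left(-1\right) \left(-17992\right)}\right) - 43678 = \left(\left(45 + 8 \left(-4\right)\right) \left(- \frac{1}{15330}\right) + \frac{11389}{17992}\right) - 43678 = \left(\left(45 - 32\right) \left(- \frac{1}{15330}\right) + 11389 \cdot \frac{1}{17992}\right) - 43678 = \left(13 \left(- \frac{1}{15330}\right) + \frac{11389}{17992}\right) - 43678 = \left(- \frac{13}{15330} + \frac{11389}{17992}\right) - 43678 = \frac{87179737}{137908680} - 43678 = - \frac{6023488145303}{137908680}$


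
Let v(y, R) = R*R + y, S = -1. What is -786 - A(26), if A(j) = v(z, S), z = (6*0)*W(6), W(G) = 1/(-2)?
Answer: -787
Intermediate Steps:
W(G) = -½
z = 0 (z = (6*0)*(-½) = 0*(-½) = 0)
v(y, R) = y + R² (v(y, R) = R² + y = y + R²)
A(j) = 1 (A(j) = 0 + (-1)² = 0 + 1 = 1)
-786 - A(26) = -786 - 1*1 = -786 - 1 = -787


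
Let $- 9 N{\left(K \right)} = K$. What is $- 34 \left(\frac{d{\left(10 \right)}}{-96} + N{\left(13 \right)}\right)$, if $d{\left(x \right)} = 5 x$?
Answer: $\frac{4811}{72} \approx 66.819$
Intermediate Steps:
$N{\left(K \right)} = - \frac{K}{9}$
$- 34 \left(\frac{d{\left(10 \right)}}{-96} + N{\left(13 \right)}\right) = - 34 \left(\frac{5 \cdot 10}{-96} - \frac{13}{9}\right) = - 34 \left(50 \left(- \frac{1}{96}\right) - \frac{13}{9}\right) = - 34 \left(- \frac{25}{48} - \frac{13}{9}\right) = \left(-34\right) \left(- \frac{283}{144}\right) = \frac{4811}{72}$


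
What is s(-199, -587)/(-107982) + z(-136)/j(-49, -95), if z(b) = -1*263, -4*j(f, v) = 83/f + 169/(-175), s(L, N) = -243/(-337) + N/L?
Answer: -12344241644518/31207834113 ≈ -395.55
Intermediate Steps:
s(L, N) = 243/337 + N/L (s(L, N) = -243*(-1/337) + N/L = 243/337 + N/L)
j(f, v) = 169/700 - 83/(4*f) (j(f, v) = -(83/f + 169/(-175))/4 = -(83/f + 169*(-1/175))/4 = -(83/f - 169/175)/4 = -(-169/175 + 83/f)/4 = 169/700 - 83/(4*f))
z(b) = -263
s(-199, -587)/(-107982) + z(-136)/j(-49, -95) = (243/337 - 587/(-199))/(-107982) - 263*(-34300/(-14525 + 169*(-49))) = (243/337 - 587*(-1/199))*(-1/107982) - 263*(-34300/(-14525 - 8281)) = (243/337 + 587/199)*(-1/107982) - 263/((1/700)*(-1/49)*(-22806)) = (246176/67063)*(-1/107982) - 263/1629/2450 = -17584/517256919 - 263*2450/1629 = -17584/517256919 - 644350/1629 = -12344241644518/31207834113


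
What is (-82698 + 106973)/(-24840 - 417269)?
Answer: -24275/442109 ≈ -0.054907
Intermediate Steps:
(-82698 + 106973)/(-24840 - 417269) = 24275/(-442109) = 24275*(-1/442109) = -24275/442109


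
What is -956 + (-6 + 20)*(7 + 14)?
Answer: -662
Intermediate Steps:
-956 + (-6 + 20)*(7 + 14) = -956 + 14*21 = -956 + 294 = -662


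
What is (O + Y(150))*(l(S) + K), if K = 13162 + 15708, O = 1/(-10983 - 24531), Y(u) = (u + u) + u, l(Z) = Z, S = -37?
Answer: 153596264689/11838 ≈ 1.2975e+7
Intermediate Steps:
Y(u) = 3*u (Y(u) = 2*u + u = 3*u)
O = -1/35514 (O = 1/(-35514) = -1/35514 ≈ -2.8158e-5)
K = 28870
(O + Y(150))*(l(S) + K) = (-1/35514 + 3*150)*(-37 + 28870) = (-1/35514 + 450)*28833 = (15981299/35514)*28833 = 153596264689/11838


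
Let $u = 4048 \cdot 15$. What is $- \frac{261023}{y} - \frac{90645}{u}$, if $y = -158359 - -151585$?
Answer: $\frac{507842911}{13710576} \approx 37.04$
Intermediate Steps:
$y = -6774$ ($y = -158359 + 151585 = -6774$)
$u = 60720$
$- \frac{261023}{y} - \frac{90645}{u} = - \frac{261023}{-6774} - \frac{90645}{60720} = \left(-261023\right) \left(- \frac{1}{6774}\right) - \frac{6043}{4048} = \frac{261023}{6774} - \frac{6043}{4048} = \frac{507842911}{13710576}$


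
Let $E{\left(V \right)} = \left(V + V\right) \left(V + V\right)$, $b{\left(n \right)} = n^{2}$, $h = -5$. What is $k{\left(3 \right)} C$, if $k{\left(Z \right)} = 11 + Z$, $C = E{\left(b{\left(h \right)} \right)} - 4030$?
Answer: $-21420$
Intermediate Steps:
$E{\left(V \right)} = 4 V^{2}$ ($E{\left(V \right)} = 2 V 2 V = 4 V^{2}$)
$C = -1530$ ($C = 4 \left(\left(-5\right)^{2}\right)^{2} - 4030 = 4 \cdot 25^{2} - 4030 = 4 \cdot 625 - 4030 = 2500 - 4030 = -1530$)
$k{\left(3 \right)} C = \left(11 + 3\right) \left(-1530\right) = 14 \left(-1530\right) = -21420$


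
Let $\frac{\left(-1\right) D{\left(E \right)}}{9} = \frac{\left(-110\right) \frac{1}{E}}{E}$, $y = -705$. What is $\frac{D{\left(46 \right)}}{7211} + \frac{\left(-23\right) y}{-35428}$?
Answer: $- \frac{61845278655}{135144321932} \approx -0.45762$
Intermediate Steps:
$D{\left(E \right)} = \frac{990}{E^{2}}$ ($D{\left(E \right)} = - 9 \frac{\left(-110\right) \frac{1}{E}}{E} = - 9 \left(- \frac{110}{E^{2}}\right) = \frac{990}{E^{2}}$)
$\frac{D{\left(46 \right)}}{7211} + \frac{\left(-23\right) y}{-35428} = \frac{990 \cdot \frac{1}{2116}}{7211} + \frac{\left(-23\right) \left(-705\right)}{-35428} = 990 \cdot \frac{1}{2116} \cdot \frac{1}{7211} + 16215 \left(- \frac{1}{35428}\right) = \frac{495}{1058} \cdot \frac{1}{7211} - \frac{16215}{35428} = \frac{495}{7629238} - \frac{16215}{35428} = - \frac{61845278655}{135144321932}$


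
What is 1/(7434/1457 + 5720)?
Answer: 1457/8341474 ≈ 0.00017467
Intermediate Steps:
1/(7434/1457 + 5720) = 1/(8341474/1457) = 1457/8341474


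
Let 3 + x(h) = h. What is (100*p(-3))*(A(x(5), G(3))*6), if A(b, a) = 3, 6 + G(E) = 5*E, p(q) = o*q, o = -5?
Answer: 27000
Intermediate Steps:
x(h) = -3 + h
p(q) = -5*q
G(E) = -6 + 5*E
(100*p(-3))*(A(x(5), G(3))*6) = (100*(-5*(-3)))*(3*6) = (100*15)*18 = 1500*18 = 27000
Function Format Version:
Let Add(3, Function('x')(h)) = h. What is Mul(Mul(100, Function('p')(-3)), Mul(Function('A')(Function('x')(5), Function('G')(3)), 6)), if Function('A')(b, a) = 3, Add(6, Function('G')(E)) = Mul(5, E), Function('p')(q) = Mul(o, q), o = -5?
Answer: 27000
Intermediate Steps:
Function('x')(h) = Add(-3, h)
Function('p')(q) = Mul(-5, q)
Function('G')(E) = Add(-6, Mul(5, E))
Mul(Mul(100, Function('p')(-3)), Mul(Function('A')(Function('x')(5), Function('G')(3)), 6)) = Mul(Mul(100, Mul(-5, -3)), Mul(3, 6)) = Mul(Mul(100, 15), 18) = Mul(1500, 18) = 27000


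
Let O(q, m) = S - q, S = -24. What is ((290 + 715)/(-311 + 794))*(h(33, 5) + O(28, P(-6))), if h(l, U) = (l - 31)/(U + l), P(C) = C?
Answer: -47235/437 ≈ -108.09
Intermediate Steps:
h(l, U) = (-31 + l)/(U + l)
O(q, m) = -24 - q
((290 + 715)/(-311 + 794))*(h(33, 5) + O(28, P(-6))) = ((290 + 715)/(-311 + 794))*((-31 + 33)/(5 + 33) + (-24 - 1*28)) = (1005/483)*(2/38 + (-24 - 28)) = (1005*(1/483))*((1/38)*2 - 52) = 335*(1/19 - 52)/161 = (335/161)*(-987/19) = -47235/437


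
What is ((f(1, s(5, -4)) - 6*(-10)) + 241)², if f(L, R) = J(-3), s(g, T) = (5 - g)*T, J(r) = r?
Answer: 88804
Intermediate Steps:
s(g, T) = T*(5 - g)
f(L, R) = -3
((f(1, s(5, -4)) - 6*(-10)) + 241)² = ((-3 - 6*(-10)) + 241)² = ((-3 + 60) + 241)² = (57 + 241)² = 298² = 88804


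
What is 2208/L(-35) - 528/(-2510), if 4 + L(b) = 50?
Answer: 60504/1255 ≈ 48.210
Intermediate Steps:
L(b) = 46 (L(b) = -4 + 50 = 46)
2208/L(-35) - 528/(-2510) = 2208/46 - 528/(-2510) = 2208*(1/46) - 528*(-1/2510) = 48 + 264/1255 = 60504/1255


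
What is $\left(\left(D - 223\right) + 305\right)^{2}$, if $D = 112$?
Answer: $37636$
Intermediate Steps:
$\left(\left(D - 223\right) + 305\right)^{2} = \left(\left(112 - 223\right) + 305\right)^{2} = \left(-111 + 305\right)^{2} = 194^{2} = 37636$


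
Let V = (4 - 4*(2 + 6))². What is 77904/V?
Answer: 4869/49 ≈ 99.367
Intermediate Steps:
V = 784 (V = (4 - 4*8)² = (4 - 32)² = (-28)² = 784)
77904/V = 77904/784 = 77904*(1/784) = 4869/49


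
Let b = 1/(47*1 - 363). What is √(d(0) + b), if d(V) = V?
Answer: I*√79/158 ≈ 0.056254*I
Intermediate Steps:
b = -1/316 (b = 1/(47 - 363) = 1/(-316) = -1/316 ≈ -0.0031646)
√(d(0) + b) = √(0 - 1/316) = √(-1/316) = I*√79/158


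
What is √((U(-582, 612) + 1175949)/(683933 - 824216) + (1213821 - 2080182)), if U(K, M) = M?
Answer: 2*I*√52622100256583/15587 ≈ 930.79*I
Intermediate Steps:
√((U(-582, 612) + 1175949)/(683933 - 824216) + (1213821 - 2080182)) = √((612 + 1175949)/(683933 - 824216) + (1213821 - 2080182)) = √(1176561/(-140283) - 866361) = √(1176561*(-1/140283) - 866361) = √(-130729/15587 - 866361) = √(-13504099636/15587) = 2*I*√52622100256583/15587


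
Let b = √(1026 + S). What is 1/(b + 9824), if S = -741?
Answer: 9824/96510691 - √285/96510691 ≈ 0.00010162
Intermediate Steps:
b = √285 (b = √(1026 - 741) = √285 ≈ 16.882)
1/(b + 9824) = 1/(√285 + 9824) = 1/(9824 + √285)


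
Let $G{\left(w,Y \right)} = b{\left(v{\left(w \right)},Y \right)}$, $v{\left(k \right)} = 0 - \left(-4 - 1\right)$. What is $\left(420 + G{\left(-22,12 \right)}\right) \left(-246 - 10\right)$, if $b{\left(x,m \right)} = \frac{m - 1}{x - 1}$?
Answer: $-108224$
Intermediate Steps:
$v{\left(k \right)} = 5$ ($v{\left(k \right)} = 0 - -5 = 0 + 5 = 5$)
$b{\left(x,m \right)} = \frac{-1 + m}{-1 + x}$
$G{\left(w,Y \right)} = - \frac{1}{4} + \frac{Y}{4}$ ($G{\left(w,Y \right)} = \frac{-1 + Y}{-1 + 5} = \frac{-1 + Y}{4} = - \frac{1}{4} + \frac{Y}{4}$)
$\left(420 + G{\left(-22,12 \right)}\right) \left(-246 - 10\right) = \left(420 + \left(- \frac{1}{4} + \frac{1}{4} \cdot 12\right)\right) \left(-246 - 10\right) = \left(420 + \left(- \frac{1}{4} + 3\right)\right) \left(-256\right) = \left(420 + \frac{11}{4}\right) \left(-256\right) = \frac{1691}{4} \left(-256\right) = -108224$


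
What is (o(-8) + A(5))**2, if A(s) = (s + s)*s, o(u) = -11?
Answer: 1521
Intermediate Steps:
A(s) = 2*s**2 (A(s) = (2*s)*s = 2*s**2)
(o(-8) + A(5))**2 = (-11 + 2*5**2)**2 = (-11 + 2*25)**2 = (-11 + 50)**2 = 39**2 = 1521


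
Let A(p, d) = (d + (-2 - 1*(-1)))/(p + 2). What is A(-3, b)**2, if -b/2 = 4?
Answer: 81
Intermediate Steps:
b = -8 (b = -2*4 = -8)
A(p, d) = (-1 + d)/(2 + p) (A(p, d) = (d + (-2 + 1))/(2 + p) = (d - 1)/(2 + p) = (-1 + d)/(2 + p))
A(-3, b)**2 = ((-1 - 8)/(2 - 3))**2 = (-9/(-1))**2 = (-1*(-9))**2 = 9**2 = 81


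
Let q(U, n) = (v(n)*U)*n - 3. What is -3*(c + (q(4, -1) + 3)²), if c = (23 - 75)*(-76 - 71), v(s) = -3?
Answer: -23364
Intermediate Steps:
c = 7644 (c = -52*(-147) = 7644)
q(U, n) = -3 - 3*U*n (q(U, n) = (-3*U)*n - 3 = -3*U*n - 3 = -3 - 3*U*n)
-3*(c + (q(4, -1) + 3)²) = -3*(7644 + ((-3 - 3*4*(-1)) + 3)²) = -3*(7644 + ((-3 + 12) + 3)²) = -3*(7644 + (9 + 3)²) = -3*(7644 + 12²) = -3*(7644 + 144) = -3*7788 = -23364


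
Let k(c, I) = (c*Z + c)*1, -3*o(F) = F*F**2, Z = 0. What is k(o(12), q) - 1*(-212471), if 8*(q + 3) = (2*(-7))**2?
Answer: 211895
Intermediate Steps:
o(F) = -F**3/3 (o(F) = -F*F**2/3 = -F**3/3)
q = 43/2 (q = -3 + (2*(-7))**2/8 = -3 + (1/8)*(-14)**2 = -3 + (1/8)*196 = -3 + 49/2 = 43/2 ≈ 21.500)
k(c, I) = c (k(c, I) = (c*0 + c)*1 = (0 + c)*1 = c*1 = c)
k(o(12), q) - 1*(-212471) = -1/3*12**3 - 1*(-212471) = -1/3*1728 + 212471 = -576 + 212471 = 211895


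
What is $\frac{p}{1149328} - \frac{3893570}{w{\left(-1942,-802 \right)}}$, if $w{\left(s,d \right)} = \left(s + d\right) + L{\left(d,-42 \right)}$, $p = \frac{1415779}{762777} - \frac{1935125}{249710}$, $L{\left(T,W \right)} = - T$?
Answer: $\frac{85236478150711132095923}{42513487876686357792} \approx 2004.9$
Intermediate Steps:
$p = - \frac{224506933607}{38094608934}$ ($p = 1415779 \cdot \frac{1}{762777} - \frac{387025}{49942} = \frac{1415779}{762777} - \frac{387025}{49942} = - \frac{224506933607}{38094608934} \approx -5.8934$)
$w{\left(s,d \right)} = s$ ($w{\left(s,d \right)} = \left(s + d\right) - d = \left(d + s\right) - d = s$)
$\frac{p}{1149328} - \frac{3893570}{w{\left(-1942,-802 \right)}} = - \frac{224506933607}{38094608934 \cdot 1149328} - \frac{3893570}{-1942} = \left(- \frac{224506933607}{38094608934}\right) \frac{1}{1149328} - - \frac{1946785}{971} = - \frac{224506933607}{43783200696896352} + \frac{1946785}{971} = \frac{85236478150711132095923}{42513487876686357792}$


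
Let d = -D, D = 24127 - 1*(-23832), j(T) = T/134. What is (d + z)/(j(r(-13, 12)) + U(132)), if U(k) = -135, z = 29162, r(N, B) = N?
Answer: 2518798/18103 ≈ 139.14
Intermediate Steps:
j(T) = T/134 (j(T) = T*(1/134) = T/134)
D = 47959 (D = 24127 + 23832 = 47959)
d = -47959 (d = -1*47959 = -47959)
(d + z)/(j(r(-13, 12)) + U(132)) = (-47959 + 29162)/((1/134)*(-13) - 135) = -18797/(-13/134 - 135) = -18797/(-18103/134) = -18797*(-134/18103) = 2518798/18103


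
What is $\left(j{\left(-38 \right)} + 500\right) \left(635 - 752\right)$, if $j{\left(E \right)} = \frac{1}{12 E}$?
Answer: $- \frac{8891961}{152} \approx -58500.0$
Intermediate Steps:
$j{\left(E \right)} = \frac{1}{12 E}$
$\left(j{\left(-38 \right)} + 500\right) \left(635 - 752\right) = \left(\frac{1}{12 \left(-38\right)} + 500\right) \left(635 - 752\right) = \left(\frac{1}{12} \left(- \frac{1}{38}\right) + 500\right) \left(635 - 752\right) = \left(- \frac{1}{456} + 500\right) \left(-117\right) = \frac{227999}{456} \left(-117\right) = - \frac{8891961}{152}$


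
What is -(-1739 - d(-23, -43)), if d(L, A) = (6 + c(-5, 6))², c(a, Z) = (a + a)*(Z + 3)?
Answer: 8795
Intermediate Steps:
c(a, Z) = 2*a*(3 + Z) (c(a, Z) = (2*a)*(3 + Z) = 2*a*(3 + Z))
d(L, A) = 7056 (d(L, A) = (6 + 2*(-5)*(3 + 6))² = (6 + 2*(-5)*9)² = (6 - 90)² = (-84)² = 7056)
-(-1739 - d(-23, -43)) = -(-1739 - 1*7056) = -(-1739 - 7056) = -1*(-8795) = 8795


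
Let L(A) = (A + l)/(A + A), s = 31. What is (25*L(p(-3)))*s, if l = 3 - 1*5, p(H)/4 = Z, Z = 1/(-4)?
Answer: 2325/2 ≈ 1162.5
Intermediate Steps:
Z = -¼ ≈ -0.25000
p(H) = -1 (p(H) = 4*(-¼) = -1)
l = -2 (l = 3 - 5 = -2)
L(A) = (-2 + A)/(2*A) (L(A) = (A - 2)/(A + A) = (-2 + A)/((2*A)) = (-2 + A)*(1/(2*A)) = (-2 + A)/(2*A))
(25*L(p(-3)))*s = (25*((½)*(-2 - 1)/(-1)))*31 = (25*((½)*(-1)*(-3)))*31 = (25*(3/2))*31 = (75/2)*31 = 2325/2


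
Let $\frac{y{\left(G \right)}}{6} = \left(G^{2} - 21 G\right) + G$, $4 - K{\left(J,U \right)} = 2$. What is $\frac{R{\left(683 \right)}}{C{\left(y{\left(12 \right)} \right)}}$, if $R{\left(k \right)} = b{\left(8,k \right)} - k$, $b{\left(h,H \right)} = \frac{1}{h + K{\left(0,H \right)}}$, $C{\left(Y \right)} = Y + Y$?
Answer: $\frac{6829}{11520} \approx 0.5928$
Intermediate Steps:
$K{\left(J,U \right)} = 2$ ($K{\left(J,U \right)} = 4 - 2 = 2$)
$y{\left(G \right)} = - 120 G + 6 G^{2}$ ($y{\left(G \right)} = 6 \left(\left(G^{2} - 21 G\right) + G\right) = 6 \left(G^{2} - 20 G\right) = - 120 G + 6 G^{2}$)
$C{\left(Y \right)} = 2 Y$
$b{\left(h,H \right)} = \frac{1}{2 + h}$ ($b{\left(h,H \right)} = \frac{1}{h + 2} = \frac{1}{2 + h}$)
$R{\left(k \right)} = \frac{1}{10} - k$ ($R{\left(k \right)} = \frac{1}{2 + 8} - k = \frac{1}{10} - k$)
$\frac{R{\left(683 \right)}}{C{\left(y{\left(12 \right)} \right)}} = \frac{\frac{1}{10} - 683}{2 \cdot 6 \cdot 12 \left(-20 + 12\right)} = \frac{\frac{1}{10} - 683}{2 \cdot 6 \cdot 12 \left(-8\right)} = - \frac{6829}{10 \cdot 2 \left(-576\right)} = - \frac{6829}{10 \left(-1152\right)} = \left(- \frac{6829}{10}\right) \left(- \frac{1}{1152}\right) = \frac{6829}{11520}$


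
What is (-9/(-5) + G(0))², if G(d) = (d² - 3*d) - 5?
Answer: 256/25 ≈ 10.240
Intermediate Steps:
G(d) = -5 + d² - 3*d
(-9/(-5) + G(0))² = (-9/(-5) + (-5 + 0² - 3*0))² = (-9*(-⅕) + (-5 + 0 + 0))² = (9/5 - 5)² = (-16/5)² = 256/25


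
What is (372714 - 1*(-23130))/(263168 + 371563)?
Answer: 131948/211577 ≈ 0.62364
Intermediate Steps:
(372714 - 1*(-23130))/(263168 + 371563) = (372714 + 23130)/634731 = 395844*(1/634731) = 131948/211577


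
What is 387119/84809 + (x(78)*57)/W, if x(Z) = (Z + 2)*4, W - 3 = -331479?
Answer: 10564478457/2342679007 ≈ 4.5096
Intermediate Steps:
W = -331476 (W = 3 - 331479 = -331476)
x(Z) = 8 + 4*Z (x(Z) = (2 + Z)*4 = 8 + 4*Z)
387119/84809 + (x(78)*57)/W = 387119/84809 + ((8 + 4*78)*57)/(-331476) = 387119*(1/84809) + ((8 + 312)*57)*(-1/331476) = 387119/84809 + (320*57)*(-1/331476) = 387119/84809 + 18240*(-1/331476) = 387119/84809 - 1520/27623 = 10564478457/2342679007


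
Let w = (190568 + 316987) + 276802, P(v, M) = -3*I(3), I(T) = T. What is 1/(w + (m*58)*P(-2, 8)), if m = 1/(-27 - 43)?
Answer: 35/27452756 ≈ 1.2749e-6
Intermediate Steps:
m = -1/70 (m = 1/(-70) = -1/70 ≈ -0.014286)
P(v, M) = -9 (P(v, M) = -3*3 = -9)
w = 784357 (w = 507555 + 276802 = 784357)
1/(w + (m*58)*P(-2, 8)) = 1/(784357 - 1/70*58*(-9)) = 1/(784357 - 29/35*(-9)) = 1/(784357 + 261/35) = 1/(27452756/35) = 35/27452756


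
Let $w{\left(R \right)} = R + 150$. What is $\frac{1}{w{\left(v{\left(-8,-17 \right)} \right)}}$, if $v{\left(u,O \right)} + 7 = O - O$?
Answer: $\frac{1}{143} \approx 0.006993$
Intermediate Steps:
$v{\left(u,O \right)} = -7$ ($v{\left(u,O \right)} = -7 + \left(O - O\right) = -7 + 0 = -7$)
$w{\left(R \right)} = 150 + R$
$\frac{1}{w{\left(v{\left(-8,-17 \right)} \right)}} = \frac{1}{150 - 7} = \frac{1}{143}$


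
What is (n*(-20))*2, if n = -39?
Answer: 1560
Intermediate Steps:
(n*(-20))*2 = -39*(-20)*2 = 780*2 = 1560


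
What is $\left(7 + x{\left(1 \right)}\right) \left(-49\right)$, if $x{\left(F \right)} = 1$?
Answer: $-392$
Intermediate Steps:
$\left(7 + x{\left(1 \right)}\right) \left(-49\right) = \left(7 + 1\right) \left(-49\right) = 8 \left(-49\right) = -392$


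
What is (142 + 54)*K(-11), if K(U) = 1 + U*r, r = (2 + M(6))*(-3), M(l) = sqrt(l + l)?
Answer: 13132 + 12936*sqrt(3) ≈ 35538.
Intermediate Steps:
M(l) = sqrt(2)*sqrt(l) (M(l) = sqrt(2*l) = sqrt(2)*sqrt(l))
r = -6 - 6*sqrt(3) (r = (2 + sqrt(2)*sqrt(6))*(-3) = (2 + 2*sqrt(3))*(-3) = -6 - 6*sqrt(3) ≈ -16.392)
K(U) = 1 + U*(-6 - 6*sqrt(3))
(142 + 54)*K(-11) = (142 + 54)*(1 - 6*(-11)*(1 + sqrt(3))) = 196*(1 + (66 + 66*sqrt(3))) = 196*(67 + 66*sqrt(3)) = 13132 + 12936*sqrt(3)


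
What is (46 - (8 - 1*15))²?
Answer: 2809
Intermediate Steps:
(46 - (8 - 1*15))² = (46 - (8 - 15))² = (46 - 1*(-7))² = (46 + 7)² = 53² = 2809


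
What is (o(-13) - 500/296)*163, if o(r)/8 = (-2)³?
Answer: -792343/74 ≈ -10707.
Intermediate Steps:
o(r) = -64 (o(r) = 8*(-2)³ = 8*(-8) = -64)
(o(-13) - 500/296)*163 = (-64 - 500/296)*163 = (-64 - 500*1/296)*163 = (-64 - 125/74)*163 = -4861/74*163 = -792343/74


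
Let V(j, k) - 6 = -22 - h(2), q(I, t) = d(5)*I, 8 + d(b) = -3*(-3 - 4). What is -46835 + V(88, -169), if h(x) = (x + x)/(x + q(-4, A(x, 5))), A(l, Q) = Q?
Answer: -1171273/25 ≈ -46851.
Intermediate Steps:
d(b) = 13 (d(b) = -8 - 3*(-3 - 4) = -8 - 3*(-7) = -8 + 21 = 13)
q(I, t) = 13*I
h(x) = 2*x/(-52 + x) (h(x) = (x + x)/(x + 13*(-4)) = (2*x)/(x - 52) = (2*x)/(-52 + x) = 2*x/(-52 + x))
V(j, k) = -398/25 (V(j, k) = 6 + (-22 - 2*2/(-52 + 2)) = 6 + (-22 - 2*2/(-50)) = 6 + (-22 - 2*2*(-1)/50) = 6 + (-22 - 1*(-2/25)) = 6 + (-22 + 2/25) = 6 - 548/25 = -398/25)
-46835 + V(88, -169) = -46835 - 398/25 = -1171273/25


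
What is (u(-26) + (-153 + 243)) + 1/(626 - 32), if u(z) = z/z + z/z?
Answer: 54649/594 ≈ 92.002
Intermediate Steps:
u(z) = 2 (u(z) = 1 + 1 = 2)
(u(-26) + (-153 + 243)) + 1/(626 - 32) = (2 + (-153 + 243)) + 1/(626 - 32) = (2 + 90) + 1/594 = 92 + 1/594 = 54649/594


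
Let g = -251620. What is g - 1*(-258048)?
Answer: 6428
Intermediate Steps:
g - 1*(-258048) = -251620 - 1*(-258048) = -251620 + 258048 = 6428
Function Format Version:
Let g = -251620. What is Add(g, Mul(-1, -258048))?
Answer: 6428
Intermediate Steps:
Add(g, Mul(-1, -258048)) = Add(-251620, Mul(-1, -258048)) = Add(-251620, 258048) = 6428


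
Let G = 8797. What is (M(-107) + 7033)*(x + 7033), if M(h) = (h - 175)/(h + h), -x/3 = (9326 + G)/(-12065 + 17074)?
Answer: 26474430735616/535963 ≈ 4.9396e+7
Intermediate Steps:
x = -54369/5009 (x = -3*(9326 + 8797)/(-12065 + 17074) = -54369/5009 ≈ -10.854)
M(h) = (-175 + h)/(2*h) (M(h) = (-175 + h)/((2*h)) = (-175 + h)*(1/(2*h)) = (-175 + h)/(2*h))
(M(-107) + 7033)*(x + 7033) = ((1/2)*(-175 - 107)/(-107) + 7033)*(-54369/5009 + 7033) = ((1/2)*(-1/107)*(-282) + 7033)*(35173928/5009) = (141/107 + 7033)*(35173928/5009) = (752672/107)*(35173928/5009) = 26474430735616/535963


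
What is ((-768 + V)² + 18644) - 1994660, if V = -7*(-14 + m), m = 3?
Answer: -1498535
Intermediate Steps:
V = 77 (V = -7*(-14 + 3) = -7*(-11) = 77)
((-768 + V)² + 18644) - 1994660 = ((-768 + 77)² + 18644) - 1994660 = ((-691)² + 18644) - 1994660 = (477481 + 18644) - 1994660 = 496125 - 1994660 = -1498535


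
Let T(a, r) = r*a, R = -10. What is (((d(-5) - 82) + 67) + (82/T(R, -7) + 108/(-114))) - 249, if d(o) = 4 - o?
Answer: -169426/665 ≈ -254.78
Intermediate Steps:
T(a, r) = a*r
(((d(-5) - 82) + 67) + (82/T(R, -7) + 108/(-114))) - 249 = ((((4 - 1*(-5)) - 82) + 67) + (82/((-10*(-7))) + 108/(-114))) - 249 = ((((4 + 5) - 82) + 67) + (82/70 + 108*(-1/114))) - 249 = (((9 - 82) + 67) + (82*(1/70) - 18/19)) - 249 = ((-73 + 67) + (41/35 - 18/19)) - 249 = (-6 + 149/665) - 249 = -3841/665 - 249 = -169426/665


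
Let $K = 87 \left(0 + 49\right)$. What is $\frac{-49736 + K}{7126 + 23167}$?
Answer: $- \frac{45473}{30293} \approx -1.5011$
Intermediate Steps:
$K = 4263$ ($K = 87 \cdot 49 = 4263$)
$\frac{-49736 + K}{7126 + 23167} = \frac{-49736 + 4263}{7126 + 23167} = - \frac{45473}{30293}$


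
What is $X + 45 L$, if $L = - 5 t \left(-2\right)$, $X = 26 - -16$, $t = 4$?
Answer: $1842$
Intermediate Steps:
$X = 42$ ($X = 26 + 16 = 42$)
$L = 40$ ($L = \left(-5\right) 4 \left(-2\right) = \left(-20\right) \left(-2\right) = 40$)
$X + 45 L = 42 + 45 \cdot 40 = 42 + 1800 = 1842$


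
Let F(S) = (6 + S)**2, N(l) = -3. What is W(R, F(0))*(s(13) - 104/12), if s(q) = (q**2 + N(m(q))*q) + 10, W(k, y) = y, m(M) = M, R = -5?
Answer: 4728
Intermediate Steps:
s(q) = 10 + q**2 - 3*q (s(q) = (q**2 - 3*q) + 10 = 10 + q**2 - 3*q)
W(R, F(0))*(s(13) - 104/12) = (6 + 0)**2*((10 + 13**2 - 3*13) - 104/12) = 6**2*((10 + 169 - 39) - 104*1/12) = 36*(140 - 26/3) = 36*(394/3) = 4728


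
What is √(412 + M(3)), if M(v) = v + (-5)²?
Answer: 2*√110 ≈ 20.976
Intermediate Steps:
M(v) = 25 + v (M(v) = v + 25 = 25 + v)
√(412 + M(3)) = √(412 + (25 + 3)) = √(412 + 28) = √440 = 2*√110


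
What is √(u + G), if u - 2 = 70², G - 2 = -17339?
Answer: I*√12435 ≈ 111.51*I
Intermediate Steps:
G = -17337 (G = 2 - 17339 = -17337)
u = 4902 (u = 2 + 70² = 2 + 4900 = 4902)
√(u + G) = √(4902 - 17337) = √(-12435) = I*√12435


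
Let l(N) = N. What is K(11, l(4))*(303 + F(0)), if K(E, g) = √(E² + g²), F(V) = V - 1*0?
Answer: 303*√137 ≈ 3546.5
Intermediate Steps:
F(V) = V (F(V) = V + 0 = V)
K(11, l(4))*(303 + F(0)) = √(11² + 4²)*(303 + 0) = √(121 + 16)*303 = √137*303 = 303*√137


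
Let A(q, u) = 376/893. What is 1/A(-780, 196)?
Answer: 19/8 ≈ 2.3750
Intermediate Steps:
A(q, u) = 8/19 (A(q, u) = 376*(1/893) = 8/19)
1/A(-780, 196) = 1/(8/19) = 19/8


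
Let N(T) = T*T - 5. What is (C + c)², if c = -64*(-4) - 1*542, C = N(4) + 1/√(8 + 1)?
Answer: 678976/9 ≈ 75442.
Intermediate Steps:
N(T) = -5 + T² (N(T) = T² - 5 = -5 + T²)
C = 34/3 (C = (-5 + 4²) + 1/√(8 + 1) = (-5 + 16) + 1/√9 = 11 + 1/3 = 11 + (⅓)*1 = 11 + ⅓ = 34/3 ≈ 11.333)
c = -286 (c = 256 - 542 = -286)
(C + c)² = (34/3 - 286)² = (-824/3)² = 678976/9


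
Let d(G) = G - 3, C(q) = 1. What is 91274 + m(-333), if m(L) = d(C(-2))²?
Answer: 91278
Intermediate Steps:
d(G) = -3 + G
m(L) = 4 (m(L) = (-3 + 1)² = (-2)² = 4)
91274 + m(-333) = 91274 + 4 = 91278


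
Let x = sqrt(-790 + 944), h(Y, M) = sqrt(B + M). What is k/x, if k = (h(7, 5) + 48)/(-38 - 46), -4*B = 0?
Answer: sqrt(154)*(-48 - sqrt(5))/12936 ≈ -0.048192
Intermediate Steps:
B = 0 (B = -1/4*0 = 0)
h(Y, M) = sqrt(M) (h(Y, M) = sqrt(0 + M) = sqrt(M))
k = -4/7 - sqrt(5)/84 (k = (sqrt(5) + 48)/(-38 - 46) = (48 + sqrt(5))/(-84) = -(48 + sqrt(5))/84 = -4/7 - sqrt(5)/84 ≈ -0.59805)
x = sqrt(154) ≈ 12.410
k/x = (-4/7 - sqrt(5)/84)/(sqrt(154)) = (-4/7 - sqrt(5)/84)*(sqrt(154)/154) = sqrt(154)*(-4/7 - sqrt(5)/84)/154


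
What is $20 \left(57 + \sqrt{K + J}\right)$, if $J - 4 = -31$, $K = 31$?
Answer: $1180$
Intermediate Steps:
$J = -27$ ($J = 4 - 31 = -27$)
$20 \left(57 + \sqrt{K + J}\right) = 20 \left(57 + \sqrt{31 - 27}\right) = 20 \left(57 + \sqrt{4}\right) = 20 \left(57 + 2\right) = 20 \cdot 59 = 1180$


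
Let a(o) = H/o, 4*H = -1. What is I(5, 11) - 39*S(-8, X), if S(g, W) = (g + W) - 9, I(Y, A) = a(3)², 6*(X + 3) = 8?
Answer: 104833/144 ≈ 728.01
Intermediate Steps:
H = -¼ (H = (¼)*(-1) = -¼ ≈ -0.25000)
a(o) = -1/(4*o)
X = -5/3 (X = -3 + (⅙)*8 = -3 + 4/3 = -5/3 ≈ -1.6667)
I(Y, A) = 1/144 (I(Y, A) = (-¼/3)² = (-¼*⅓)² = (-1/12)² = 1/144)
S(g, W) = -9 + W + g (S(g, W) = (W + g) - 9 = -9 + W + g)
I(5, 11) - 39*S(-8, X) = 1/144 - 39*(-9 - 5/3 - 8) = 1/144 - 39*(-56/3) = 1/144 + 728 = 104833/144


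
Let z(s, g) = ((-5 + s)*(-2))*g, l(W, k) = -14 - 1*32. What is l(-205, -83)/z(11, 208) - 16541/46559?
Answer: -19572311/58105632 ≈ -0.33684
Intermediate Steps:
l(W, k) = -46 (l(W, k) = -14 - 32 = -46)
z(s, g) = g*(10 - 2*s) (z(s, g) = (10 - 2*s)*g = g*(10 - 2*s))
l(-205, -83)/z(11, 208) - 16541/46559 = -46*1/(416*(5 - 1*11)) - 16541/46559 = -46*1/(416*(5 - 11)) - 16541*1/46559 = -46/(2*208*(-6)) - 16541/46559 = -46/(-2496) - 16541/46559 = -46*(-1/2496) - 16541/46559 = 23/1248 - 16541/46559 = -19572311/58105632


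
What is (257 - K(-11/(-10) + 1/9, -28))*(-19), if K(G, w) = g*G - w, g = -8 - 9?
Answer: -426797/90 ≈ -4742.2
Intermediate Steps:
g = -17
K(G, w) = -w - 17*G (K(G, w) = -17*G - w = -w - 17*G)
(257 - K(-11/(-10) + 1/9, -28))*(-19) = (257 - (-1*(-28) - 17*(-11/(-10) + 1/9)))*(-19) = (257 - (28 - 17*(-11*(-⅒) + 1*(⅑))))*(-19) = (257 - (28 - 17*(11/10 + ⅑)))*(-19) = (257 - (28 - 17*109/90))*(-19) = (257 - (28 - 1853/90))*(-19) = (257 - 1*667/90)*(-19) = (257 - 667/90)*(-19) = (22463/90)*(-19) = -426797/90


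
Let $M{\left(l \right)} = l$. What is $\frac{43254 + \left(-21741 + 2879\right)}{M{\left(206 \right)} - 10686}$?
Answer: $- \frac{3049}{1310} \approx -2.3275$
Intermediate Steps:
$\frac{43254 + \left(-21741 + 2879\right)}{M{\left(206 \right)} - 10686} = \frac{43254 + \left(-21741 + 2879\right)}{206 - 10686} = \frac{43254 - 18862}{-10480} = 24392 \left(- \frac{1}{10480}\right) = - \frac{3049}{1310}$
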